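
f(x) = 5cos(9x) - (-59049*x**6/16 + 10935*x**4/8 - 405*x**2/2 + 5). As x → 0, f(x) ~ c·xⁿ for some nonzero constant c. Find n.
8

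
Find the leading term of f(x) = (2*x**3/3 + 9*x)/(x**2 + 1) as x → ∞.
2*x/3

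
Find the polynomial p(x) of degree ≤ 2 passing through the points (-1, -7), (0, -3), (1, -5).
-3*x**2 + x - 3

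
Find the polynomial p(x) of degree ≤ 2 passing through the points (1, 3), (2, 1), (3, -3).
-x**2 + x + 3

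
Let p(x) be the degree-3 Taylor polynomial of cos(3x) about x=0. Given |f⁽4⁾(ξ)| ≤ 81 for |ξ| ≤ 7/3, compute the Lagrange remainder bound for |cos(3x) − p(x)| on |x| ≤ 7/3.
2401/24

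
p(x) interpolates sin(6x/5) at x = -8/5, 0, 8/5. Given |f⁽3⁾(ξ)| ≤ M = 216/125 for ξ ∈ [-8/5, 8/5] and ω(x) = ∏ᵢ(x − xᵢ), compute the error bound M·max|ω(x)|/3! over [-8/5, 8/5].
4096*sqrt(3)/15625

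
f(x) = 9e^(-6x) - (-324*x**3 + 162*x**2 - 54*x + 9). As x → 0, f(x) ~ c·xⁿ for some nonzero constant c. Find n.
4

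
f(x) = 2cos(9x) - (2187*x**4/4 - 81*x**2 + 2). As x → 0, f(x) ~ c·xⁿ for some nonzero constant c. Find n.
6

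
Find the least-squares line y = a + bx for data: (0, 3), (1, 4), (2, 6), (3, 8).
a = 27/10, b = 17/10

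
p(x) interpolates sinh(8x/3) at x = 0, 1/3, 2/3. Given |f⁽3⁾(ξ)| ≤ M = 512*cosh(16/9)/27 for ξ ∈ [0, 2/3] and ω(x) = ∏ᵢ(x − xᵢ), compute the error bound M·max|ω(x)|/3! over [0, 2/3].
512*sqrt(3)*cosh(16/9)/19683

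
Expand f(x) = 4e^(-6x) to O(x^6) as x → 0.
4 - 24*x + 72*x**2 - 144*x**3 + 216*x**4 - 1296*x**5/5 + O(x**6)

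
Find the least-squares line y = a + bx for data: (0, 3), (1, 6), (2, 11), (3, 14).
a = 14/5, b = 19/5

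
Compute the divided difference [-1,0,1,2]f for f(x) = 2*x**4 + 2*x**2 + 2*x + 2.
4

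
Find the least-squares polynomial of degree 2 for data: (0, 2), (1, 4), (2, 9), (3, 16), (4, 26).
69/35 + (6/7)x + (9/7)x²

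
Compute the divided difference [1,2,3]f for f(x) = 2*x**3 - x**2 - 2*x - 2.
11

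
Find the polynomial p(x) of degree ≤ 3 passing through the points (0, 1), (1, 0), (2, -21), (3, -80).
-3*x**3 - x**2 + 3*x + 1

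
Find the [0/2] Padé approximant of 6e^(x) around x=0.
6/(x**2/2 - x + 1)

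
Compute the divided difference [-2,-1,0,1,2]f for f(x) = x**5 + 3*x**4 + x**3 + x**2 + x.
3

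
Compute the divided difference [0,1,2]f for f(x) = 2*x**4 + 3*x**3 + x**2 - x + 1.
24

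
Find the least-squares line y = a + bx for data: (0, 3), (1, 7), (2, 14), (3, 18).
a = 27/10, b = 26/5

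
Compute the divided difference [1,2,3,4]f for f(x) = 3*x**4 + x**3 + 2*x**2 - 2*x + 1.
31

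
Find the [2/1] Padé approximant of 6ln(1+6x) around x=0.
36*x*(x + 1)/(4*x + 1)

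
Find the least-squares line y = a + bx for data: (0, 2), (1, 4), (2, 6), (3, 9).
a = 9/5, b = 23/10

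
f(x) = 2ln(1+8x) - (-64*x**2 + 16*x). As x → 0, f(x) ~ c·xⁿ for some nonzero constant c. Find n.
3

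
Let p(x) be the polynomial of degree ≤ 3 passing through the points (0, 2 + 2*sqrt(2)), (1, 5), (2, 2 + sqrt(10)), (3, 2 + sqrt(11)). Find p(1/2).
-5*sqrt(10)/16 + sqrt(11)/16 + 5*sqrt(2)/8 + 77/16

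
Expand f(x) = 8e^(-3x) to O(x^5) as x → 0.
8 - 24*x + 36*x**2 - 36*x**3 + 27*x**4 + O(x**5)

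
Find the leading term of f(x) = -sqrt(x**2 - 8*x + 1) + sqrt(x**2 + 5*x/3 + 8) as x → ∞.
29/6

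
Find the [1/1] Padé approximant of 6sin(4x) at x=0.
24*x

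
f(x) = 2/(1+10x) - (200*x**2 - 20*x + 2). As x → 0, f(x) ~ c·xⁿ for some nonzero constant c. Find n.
3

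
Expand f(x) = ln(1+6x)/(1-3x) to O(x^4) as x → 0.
6*x + 72*x**3 + O(x**4)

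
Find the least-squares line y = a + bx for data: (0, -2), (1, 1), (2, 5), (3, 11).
a = -27/10, b = 43/10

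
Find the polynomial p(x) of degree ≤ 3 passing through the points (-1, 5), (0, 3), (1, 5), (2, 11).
2*x**2 + 3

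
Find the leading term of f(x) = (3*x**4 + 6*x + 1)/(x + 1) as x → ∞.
3*x**3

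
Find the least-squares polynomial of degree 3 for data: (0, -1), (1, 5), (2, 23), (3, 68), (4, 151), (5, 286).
-59/63 + (1343/378)x + (-5/252)x² + (233/108)x³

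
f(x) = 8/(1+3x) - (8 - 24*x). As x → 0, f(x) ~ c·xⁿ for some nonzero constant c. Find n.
2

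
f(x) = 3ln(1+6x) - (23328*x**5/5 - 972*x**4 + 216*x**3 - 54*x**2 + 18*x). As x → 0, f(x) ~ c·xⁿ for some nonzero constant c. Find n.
6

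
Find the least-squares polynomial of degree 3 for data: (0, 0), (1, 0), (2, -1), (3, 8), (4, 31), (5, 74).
3/14 + (47/84)x + (-18/7)x² + (13/12)x³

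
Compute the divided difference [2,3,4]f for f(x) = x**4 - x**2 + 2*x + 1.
54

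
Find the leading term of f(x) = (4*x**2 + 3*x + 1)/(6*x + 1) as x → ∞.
2*x/3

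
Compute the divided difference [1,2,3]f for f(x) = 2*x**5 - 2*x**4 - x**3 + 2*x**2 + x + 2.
126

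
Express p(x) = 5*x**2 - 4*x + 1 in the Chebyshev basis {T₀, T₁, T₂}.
(7/2)T₀ + (-4)T₁ + (5/2)T₂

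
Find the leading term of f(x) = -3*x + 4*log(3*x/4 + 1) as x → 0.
-9*x**2/8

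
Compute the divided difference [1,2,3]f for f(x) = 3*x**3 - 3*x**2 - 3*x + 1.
15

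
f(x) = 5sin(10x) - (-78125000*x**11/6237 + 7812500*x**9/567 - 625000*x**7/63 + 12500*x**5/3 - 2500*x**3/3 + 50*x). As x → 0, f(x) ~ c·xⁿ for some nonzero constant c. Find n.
13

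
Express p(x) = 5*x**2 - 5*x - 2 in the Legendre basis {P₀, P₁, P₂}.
(-1/3)P₀ + (-5)P₁ + (10/3)P₂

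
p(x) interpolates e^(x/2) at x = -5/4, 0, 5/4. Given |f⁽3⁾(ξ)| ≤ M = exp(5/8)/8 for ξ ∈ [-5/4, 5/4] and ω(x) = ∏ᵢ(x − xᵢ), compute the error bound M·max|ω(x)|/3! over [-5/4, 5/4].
125*sqrt(3)*exp(5/8)/13824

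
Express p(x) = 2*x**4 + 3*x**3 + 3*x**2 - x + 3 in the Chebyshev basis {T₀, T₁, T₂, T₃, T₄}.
(21/4)T₀ + (5/4)T₁ + (5/2)T₂ + (3/4)T₃ + (1/4)T₄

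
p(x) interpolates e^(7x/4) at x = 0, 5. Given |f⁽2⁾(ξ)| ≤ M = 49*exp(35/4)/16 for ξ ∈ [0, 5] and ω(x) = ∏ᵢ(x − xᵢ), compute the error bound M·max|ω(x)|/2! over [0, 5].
1225*exp(35/4)/128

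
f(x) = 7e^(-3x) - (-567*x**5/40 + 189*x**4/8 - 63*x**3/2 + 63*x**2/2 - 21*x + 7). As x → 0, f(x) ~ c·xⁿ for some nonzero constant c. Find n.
6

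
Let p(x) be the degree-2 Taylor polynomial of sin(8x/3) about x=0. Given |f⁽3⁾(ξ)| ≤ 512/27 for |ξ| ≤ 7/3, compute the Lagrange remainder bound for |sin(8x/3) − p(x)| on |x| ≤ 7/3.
87808/2187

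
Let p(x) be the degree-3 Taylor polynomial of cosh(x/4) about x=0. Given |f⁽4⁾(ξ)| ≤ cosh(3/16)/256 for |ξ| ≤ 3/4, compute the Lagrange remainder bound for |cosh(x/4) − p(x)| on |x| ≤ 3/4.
27*cosh(3/16)/524288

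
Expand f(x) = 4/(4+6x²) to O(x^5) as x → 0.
1 - 3*x**2/2 + 9*x**4/4 + O(x**5)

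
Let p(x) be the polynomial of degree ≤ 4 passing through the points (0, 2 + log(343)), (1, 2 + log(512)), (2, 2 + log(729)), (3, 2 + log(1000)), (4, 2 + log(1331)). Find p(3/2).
2 + log(648*11**(9/128)*2**(3/4)*3**(7/32)*5**(17/32)*7**(113/128)/35)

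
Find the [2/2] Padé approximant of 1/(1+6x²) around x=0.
1/(6*x**2 + 1)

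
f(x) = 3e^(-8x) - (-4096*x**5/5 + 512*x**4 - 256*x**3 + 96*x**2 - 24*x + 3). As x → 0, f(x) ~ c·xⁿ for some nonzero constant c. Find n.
6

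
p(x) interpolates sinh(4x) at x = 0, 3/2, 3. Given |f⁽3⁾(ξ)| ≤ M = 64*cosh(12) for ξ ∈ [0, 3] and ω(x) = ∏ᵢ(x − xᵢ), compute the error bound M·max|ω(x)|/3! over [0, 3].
8*sqrt(3)*cosh(12)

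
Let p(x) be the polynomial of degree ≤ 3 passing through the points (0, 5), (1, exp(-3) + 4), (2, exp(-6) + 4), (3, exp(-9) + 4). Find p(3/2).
(-1 + 9*exp(3) + 9*exp(6) + 63*exp(9))*exp(-9)/16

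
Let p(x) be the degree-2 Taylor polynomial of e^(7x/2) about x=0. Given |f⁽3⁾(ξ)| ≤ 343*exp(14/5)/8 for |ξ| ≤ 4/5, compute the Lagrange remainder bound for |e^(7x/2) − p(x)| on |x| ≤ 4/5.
1372*exp(14/5)/375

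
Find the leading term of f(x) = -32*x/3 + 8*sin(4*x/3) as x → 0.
-256*x**3/81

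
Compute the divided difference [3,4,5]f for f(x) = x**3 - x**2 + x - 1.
11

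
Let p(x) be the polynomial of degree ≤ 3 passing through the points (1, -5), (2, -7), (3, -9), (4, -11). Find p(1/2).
-4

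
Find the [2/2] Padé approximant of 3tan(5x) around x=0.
15*x/(1 - 25*x**2/3)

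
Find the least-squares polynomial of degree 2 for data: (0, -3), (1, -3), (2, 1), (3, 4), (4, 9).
-116/35 + (37/70)x + (9/14)x²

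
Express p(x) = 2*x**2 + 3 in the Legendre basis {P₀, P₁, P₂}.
(11/3)P₀ + (4/3)P₂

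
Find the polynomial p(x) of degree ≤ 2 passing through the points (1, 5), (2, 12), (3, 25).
3*x**2 - 2*x + 4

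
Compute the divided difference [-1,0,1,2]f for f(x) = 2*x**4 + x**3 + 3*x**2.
5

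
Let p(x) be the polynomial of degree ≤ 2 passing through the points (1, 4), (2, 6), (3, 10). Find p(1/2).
15/4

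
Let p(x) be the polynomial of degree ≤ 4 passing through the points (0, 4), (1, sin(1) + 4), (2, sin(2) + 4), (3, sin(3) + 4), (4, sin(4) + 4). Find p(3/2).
-5*sin(3)/32 + 3*sin(4)/128 + 15*sin(1)/32 + 45*sin(2)/64 + 4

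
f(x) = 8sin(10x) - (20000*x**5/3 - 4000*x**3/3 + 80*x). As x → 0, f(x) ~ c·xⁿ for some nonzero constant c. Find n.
7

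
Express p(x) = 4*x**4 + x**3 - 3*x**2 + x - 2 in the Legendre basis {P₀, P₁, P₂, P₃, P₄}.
(-11/5)P₀ + (8/5)P₁ + (2/7)P₂ + (2/5)P₃ + (32/35)P₄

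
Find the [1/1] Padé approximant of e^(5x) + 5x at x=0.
(35*x/4 + 1)/(1 - 5*x/4)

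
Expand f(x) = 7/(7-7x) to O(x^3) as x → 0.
1 + x + x**2 + O(x**3)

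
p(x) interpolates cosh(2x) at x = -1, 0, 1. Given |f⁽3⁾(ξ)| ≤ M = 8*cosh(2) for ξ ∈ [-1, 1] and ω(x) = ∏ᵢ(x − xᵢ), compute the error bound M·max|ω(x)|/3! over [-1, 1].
8*sqrt(3)*cosh(2)/27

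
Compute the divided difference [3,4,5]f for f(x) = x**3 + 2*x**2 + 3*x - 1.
14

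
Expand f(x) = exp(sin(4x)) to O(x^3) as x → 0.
1 + 4*x + 8*x**2 + O(x**3)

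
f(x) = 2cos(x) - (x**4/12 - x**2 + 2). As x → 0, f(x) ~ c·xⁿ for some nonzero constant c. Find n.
6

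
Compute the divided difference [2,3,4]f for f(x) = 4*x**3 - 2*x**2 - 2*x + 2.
34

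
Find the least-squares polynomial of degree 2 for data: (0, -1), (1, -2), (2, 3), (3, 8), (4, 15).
-53/35 + (-13/35)x + (8/7)x²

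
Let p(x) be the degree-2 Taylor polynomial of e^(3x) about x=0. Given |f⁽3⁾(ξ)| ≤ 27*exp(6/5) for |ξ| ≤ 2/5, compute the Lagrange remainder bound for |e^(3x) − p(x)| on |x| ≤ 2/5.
36*exp(6/5)/125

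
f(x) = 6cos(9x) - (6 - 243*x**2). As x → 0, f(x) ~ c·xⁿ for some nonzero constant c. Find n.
4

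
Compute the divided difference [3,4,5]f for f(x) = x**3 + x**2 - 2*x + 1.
13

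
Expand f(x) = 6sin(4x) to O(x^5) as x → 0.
24*x - 64*x**3 + O(x**5)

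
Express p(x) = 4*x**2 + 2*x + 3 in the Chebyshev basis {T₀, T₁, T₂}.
(5)T₀ + (2)T₁ + (2)T₂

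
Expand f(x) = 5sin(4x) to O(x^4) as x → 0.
20*x - 160*x**3/3 + O(x**4)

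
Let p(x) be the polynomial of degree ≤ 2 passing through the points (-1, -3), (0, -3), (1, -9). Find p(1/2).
-21/4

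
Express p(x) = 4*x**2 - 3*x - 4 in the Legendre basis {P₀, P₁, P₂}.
(-8/3)P₀ + (-3)P₁ + (8/3)P₂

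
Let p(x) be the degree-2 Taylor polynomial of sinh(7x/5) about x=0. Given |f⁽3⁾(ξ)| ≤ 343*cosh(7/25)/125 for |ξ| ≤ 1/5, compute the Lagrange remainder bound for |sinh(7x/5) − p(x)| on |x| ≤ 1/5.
343*cosh(7/25)/93750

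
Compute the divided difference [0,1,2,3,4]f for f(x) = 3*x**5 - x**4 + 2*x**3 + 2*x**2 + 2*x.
29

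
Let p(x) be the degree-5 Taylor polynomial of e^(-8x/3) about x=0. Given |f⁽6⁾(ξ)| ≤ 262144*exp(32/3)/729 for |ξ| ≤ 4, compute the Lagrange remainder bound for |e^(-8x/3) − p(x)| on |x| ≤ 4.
67108864*exp(32/3)/32805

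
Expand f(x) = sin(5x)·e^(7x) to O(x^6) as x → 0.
5*x + 35*x**2 + 305*x**3/3 + 140*x**4 + 95*x**5/6 + O(x**6)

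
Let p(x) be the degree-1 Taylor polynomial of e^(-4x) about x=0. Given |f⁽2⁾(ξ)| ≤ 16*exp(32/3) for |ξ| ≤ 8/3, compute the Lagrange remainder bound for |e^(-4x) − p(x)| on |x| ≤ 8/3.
512*exp(32/3)/9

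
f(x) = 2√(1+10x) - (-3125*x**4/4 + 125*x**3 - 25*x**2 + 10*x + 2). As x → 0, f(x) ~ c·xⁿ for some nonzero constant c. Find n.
5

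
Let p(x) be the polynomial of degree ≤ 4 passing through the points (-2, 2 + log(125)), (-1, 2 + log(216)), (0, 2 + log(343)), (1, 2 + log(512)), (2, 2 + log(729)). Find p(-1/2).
2 + log(147*3**(35/64)*5**(113/128)*7**(7/64)/5)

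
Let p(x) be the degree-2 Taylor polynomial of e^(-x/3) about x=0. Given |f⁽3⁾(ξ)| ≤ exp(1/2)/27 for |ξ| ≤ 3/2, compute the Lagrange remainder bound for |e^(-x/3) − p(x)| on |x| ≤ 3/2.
exp(1/2)/48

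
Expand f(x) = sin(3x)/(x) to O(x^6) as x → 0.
3 - 9*x**2/2 + 81*x**4/40 + O(x**6)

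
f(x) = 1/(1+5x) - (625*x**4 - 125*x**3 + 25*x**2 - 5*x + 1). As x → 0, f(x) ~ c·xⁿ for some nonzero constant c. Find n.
5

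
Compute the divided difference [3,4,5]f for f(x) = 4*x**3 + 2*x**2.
50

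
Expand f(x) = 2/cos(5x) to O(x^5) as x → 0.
2 + 25*x**2 + 3125*x**4/12 + O(x**5)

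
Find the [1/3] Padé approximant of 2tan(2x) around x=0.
4*x/(1 - 4*x**2/3)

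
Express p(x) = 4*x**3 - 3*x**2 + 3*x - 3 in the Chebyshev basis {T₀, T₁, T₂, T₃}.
(-9/2)T₀ + (6)T₁ + (-3/2)T₂ + T₃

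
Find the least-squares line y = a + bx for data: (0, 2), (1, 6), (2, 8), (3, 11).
a = 12/5, b = 29/10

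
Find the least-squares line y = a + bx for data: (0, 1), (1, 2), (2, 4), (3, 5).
a = 9/10, b = 7/5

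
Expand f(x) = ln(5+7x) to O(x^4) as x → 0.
log(5) + 7*x/5 - 49*x**2/50 + 343*x**3/375 + O(x**4)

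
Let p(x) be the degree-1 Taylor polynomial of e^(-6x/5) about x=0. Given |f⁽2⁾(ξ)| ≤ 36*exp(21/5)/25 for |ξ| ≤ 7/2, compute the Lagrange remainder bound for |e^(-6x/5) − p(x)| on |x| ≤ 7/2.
441*exp(21/5)/50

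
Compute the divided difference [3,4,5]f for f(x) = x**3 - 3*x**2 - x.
9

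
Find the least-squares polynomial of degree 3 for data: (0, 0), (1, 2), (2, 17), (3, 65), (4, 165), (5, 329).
11/42 + (-191/252)x + (-95/84)x² + (26/9)x³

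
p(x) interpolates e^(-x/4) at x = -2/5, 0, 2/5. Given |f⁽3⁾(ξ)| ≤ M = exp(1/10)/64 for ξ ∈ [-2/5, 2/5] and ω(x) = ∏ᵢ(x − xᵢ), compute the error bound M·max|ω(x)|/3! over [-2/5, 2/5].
sqrt(3)*exp(1/10)/27000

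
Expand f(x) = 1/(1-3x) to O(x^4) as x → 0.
1 + 3*x + 9*x**2 + 27*x**3 + O(x**4)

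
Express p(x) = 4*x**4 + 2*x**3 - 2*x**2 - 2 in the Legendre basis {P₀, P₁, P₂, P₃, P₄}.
(-28/15)P₀ + (6/5)P₁ + (20/21)P₂ + (4/5)P₃ + (32/35)P₄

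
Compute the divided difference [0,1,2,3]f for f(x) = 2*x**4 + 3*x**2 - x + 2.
12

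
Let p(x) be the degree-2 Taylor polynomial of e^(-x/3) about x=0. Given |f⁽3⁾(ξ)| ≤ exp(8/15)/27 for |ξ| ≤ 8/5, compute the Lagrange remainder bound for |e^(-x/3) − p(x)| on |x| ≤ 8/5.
256*exp(8/15)/10125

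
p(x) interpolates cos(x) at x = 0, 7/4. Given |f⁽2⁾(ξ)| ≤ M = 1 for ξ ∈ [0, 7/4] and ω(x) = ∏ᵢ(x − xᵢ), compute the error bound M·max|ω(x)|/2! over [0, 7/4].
49/128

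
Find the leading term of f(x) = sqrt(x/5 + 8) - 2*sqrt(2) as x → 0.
sqrt(2)*x/40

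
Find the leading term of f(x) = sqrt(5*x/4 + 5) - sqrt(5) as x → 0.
sqrt(5)*x/8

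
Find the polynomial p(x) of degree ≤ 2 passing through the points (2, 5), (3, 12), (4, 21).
x**2 + 2*x - 3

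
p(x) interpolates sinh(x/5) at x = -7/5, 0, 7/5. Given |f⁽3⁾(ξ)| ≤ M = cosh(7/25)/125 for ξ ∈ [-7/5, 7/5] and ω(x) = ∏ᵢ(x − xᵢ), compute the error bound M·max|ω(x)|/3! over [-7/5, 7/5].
343*sqrt(3)*cosh(7/25)/421875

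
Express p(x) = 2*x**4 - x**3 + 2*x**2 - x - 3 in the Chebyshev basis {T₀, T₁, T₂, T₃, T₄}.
(-5/4)T₀ + (-7/4)T₁ + (2)T₂ + (-1/4)T₃ + (1/4)T₄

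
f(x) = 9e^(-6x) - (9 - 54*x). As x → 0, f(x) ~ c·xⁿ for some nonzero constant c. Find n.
2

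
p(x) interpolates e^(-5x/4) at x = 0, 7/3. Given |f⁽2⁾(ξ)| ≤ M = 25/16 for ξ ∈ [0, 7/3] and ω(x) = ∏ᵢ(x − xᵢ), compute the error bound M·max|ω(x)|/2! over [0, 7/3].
1225/1152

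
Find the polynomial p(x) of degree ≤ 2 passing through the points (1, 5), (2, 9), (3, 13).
4*x + 1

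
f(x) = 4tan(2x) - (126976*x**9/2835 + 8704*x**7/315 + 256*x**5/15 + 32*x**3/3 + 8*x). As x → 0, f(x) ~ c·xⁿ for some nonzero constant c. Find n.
11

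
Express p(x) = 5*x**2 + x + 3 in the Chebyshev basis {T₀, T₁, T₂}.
(11/2)T₀ + T₁ + (5/2)T₂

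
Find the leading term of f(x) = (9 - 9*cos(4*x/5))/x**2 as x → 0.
72/25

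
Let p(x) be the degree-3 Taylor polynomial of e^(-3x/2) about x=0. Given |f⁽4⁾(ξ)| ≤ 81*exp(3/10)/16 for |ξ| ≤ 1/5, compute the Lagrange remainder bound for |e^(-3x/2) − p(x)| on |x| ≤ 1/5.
27*exp(3/10)/80000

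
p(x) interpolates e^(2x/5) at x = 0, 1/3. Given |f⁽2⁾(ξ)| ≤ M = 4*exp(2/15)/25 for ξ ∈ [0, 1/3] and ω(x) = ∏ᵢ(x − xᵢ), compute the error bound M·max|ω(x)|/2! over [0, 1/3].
exp(2/15)/450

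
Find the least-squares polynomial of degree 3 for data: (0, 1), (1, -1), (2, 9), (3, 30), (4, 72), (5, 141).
29/42 + (-743/252)x + (4/3)x² + (35/36)x³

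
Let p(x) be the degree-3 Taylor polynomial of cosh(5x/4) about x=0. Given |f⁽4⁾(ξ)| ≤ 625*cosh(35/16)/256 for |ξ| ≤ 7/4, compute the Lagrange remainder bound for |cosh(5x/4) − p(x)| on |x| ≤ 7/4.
1500625*cosh(35/16)/1572864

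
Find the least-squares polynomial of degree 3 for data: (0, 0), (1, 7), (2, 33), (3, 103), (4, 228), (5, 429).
5/21 + (38/63)x + (97/42)x² + (53/18)x³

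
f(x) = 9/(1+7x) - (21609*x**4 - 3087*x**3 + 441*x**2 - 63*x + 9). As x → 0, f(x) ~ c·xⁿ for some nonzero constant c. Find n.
5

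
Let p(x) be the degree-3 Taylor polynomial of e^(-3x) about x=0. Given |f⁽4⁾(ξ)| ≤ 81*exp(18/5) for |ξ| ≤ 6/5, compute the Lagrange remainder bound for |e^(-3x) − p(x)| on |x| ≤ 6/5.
4374*exp(18/5)/625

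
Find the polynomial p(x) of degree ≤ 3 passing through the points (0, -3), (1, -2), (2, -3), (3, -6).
-x**2 + 2*x - 3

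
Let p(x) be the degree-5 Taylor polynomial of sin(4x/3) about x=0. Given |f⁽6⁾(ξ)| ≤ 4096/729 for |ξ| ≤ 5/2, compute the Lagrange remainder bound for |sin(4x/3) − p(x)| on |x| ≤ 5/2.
12500/6561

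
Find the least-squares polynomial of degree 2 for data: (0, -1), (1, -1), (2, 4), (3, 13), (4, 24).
-9/7 + (-36/35)x + (13/7)x²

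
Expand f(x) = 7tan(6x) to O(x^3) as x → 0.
42*x + O(x**3)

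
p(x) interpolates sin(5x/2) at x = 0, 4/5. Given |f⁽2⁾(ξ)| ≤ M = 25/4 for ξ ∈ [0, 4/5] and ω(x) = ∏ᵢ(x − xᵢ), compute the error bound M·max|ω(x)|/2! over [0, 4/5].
1/2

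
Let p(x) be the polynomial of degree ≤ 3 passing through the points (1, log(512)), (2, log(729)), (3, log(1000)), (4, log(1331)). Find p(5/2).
-3*log(11)/16 - 9*log(2)/16 + 27*log(3)/8 + 27*log(10)/16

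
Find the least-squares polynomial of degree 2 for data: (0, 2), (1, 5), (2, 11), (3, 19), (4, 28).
9/5 + (13/5)x + x²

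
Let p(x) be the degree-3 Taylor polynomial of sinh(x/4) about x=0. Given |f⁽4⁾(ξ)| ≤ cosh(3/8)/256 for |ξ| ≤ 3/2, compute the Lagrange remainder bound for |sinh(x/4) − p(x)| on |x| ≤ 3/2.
27*cosh(3/8)/32768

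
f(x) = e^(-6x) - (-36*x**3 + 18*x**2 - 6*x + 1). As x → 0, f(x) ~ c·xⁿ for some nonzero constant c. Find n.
4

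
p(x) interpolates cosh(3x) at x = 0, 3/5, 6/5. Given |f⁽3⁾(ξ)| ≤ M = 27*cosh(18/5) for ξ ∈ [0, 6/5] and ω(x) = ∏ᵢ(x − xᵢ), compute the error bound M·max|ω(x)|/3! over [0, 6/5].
27*sqrt(3)*cosh(18/5)/125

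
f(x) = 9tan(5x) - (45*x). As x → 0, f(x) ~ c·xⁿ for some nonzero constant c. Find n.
3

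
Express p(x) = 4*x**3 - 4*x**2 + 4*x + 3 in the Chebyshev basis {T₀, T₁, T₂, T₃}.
T₀ + (7)T₁ + (-2)T₂ + T₃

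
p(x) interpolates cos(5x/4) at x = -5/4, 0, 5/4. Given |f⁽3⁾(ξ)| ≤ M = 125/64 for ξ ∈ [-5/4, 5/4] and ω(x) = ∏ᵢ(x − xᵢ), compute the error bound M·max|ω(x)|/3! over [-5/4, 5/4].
15625*sqrt(3)/110592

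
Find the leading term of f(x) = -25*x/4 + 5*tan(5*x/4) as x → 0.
625*x**3/192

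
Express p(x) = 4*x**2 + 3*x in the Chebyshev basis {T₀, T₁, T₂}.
(2)T₀ + (3)T₁ + (2)T₂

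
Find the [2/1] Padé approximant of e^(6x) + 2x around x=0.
(2*x**2 + 6*x + 1)/(1 - 2*x)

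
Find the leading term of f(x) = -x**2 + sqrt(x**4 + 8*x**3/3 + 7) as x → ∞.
4*x/3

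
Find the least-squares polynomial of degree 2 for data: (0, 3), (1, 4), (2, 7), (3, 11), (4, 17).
104/35 + (5/14)x + (11/14)x²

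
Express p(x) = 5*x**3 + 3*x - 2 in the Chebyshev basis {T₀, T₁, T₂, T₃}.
(-2)T₀ + (27/4)T₁ + (5/4)T₃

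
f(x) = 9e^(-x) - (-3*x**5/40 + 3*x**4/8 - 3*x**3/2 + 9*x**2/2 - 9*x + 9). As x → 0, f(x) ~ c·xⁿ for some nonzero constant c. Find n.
6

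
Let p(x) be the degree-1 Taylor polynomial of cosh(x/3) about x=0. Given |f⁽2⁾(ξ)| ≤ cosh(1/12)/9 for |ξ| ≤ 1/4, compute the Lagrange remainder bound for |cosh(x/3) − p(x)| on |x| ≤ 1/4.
cosh(1/12)/288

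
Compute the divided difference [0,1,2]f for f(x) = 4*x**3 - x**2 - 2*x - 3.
11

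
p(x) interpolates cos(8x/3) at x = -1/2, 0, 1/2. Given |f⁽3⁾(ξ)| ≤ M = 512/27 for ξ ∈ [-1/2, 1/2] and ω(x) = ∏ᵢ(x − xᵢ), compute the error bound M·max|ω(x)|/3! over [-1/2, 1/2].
64*sqrt(3)/729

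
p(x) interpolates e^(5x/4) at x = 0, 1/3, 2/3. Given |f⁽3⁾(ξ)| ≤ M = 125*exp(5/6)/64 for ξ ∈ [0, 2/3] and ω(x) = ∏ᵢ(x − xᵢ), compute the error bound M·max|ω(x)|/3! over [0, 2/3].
125*sqrt(3)*exp(5/6)/46656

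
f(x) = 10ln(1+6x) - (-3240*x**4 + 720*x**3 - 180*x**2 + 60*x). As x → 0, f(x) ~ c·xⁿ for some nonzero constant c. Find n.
5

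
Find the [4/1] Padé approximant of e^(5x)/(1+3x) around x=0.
(310625*x**4/12696 + 20875*x**3/1587 + 10725*x**2/1058 + 2020*x/529 + 1)/(962*x/529 + 1)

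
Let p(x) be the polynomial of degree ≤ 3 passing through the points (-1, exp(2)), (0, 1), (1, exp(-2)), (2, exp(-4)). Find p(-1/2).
(-5*exp(2) + 1 + 5*(3 + exp(2))*exp(4))*exp(-4)/16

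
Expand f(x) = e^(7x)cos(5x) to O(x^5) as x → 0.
1 + 7*x + 12*x**2 - 91*x**3/3 - 1081*x**4/6 + O(x**5)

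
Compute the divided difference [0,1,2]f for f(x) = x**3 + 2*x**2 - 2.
5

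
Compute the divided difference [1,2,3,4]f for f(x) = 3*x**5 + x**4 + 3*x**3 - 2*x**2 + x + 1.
208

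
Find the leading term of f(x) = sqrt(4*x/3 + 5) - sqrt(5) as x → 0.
2*sqrt(5)*x/15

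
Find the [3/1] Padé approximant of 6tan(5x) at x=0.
250*x**3 + 30*x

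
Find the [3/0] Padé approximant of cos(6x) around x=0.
1 - 18*x**2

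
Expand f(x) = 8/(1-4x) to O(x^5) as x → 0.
8 + 32*x + 128*x**2 + 512*x**3 + 2048*x**4 + O(x**5)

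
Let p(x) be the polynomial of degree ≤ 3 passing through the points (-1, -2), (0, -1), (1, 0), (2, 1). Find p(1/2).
-1/2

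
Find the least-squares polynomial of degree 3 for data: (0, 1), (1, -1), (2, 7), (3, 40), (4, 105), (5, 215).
71/63 + (-925/189)x + (29/63)x² + (49/27)x³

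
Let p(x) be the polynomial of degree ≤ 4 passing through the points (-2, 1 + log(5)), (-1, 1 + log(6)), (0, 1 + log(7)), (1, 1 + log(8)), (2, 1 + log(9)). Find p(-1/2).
1 + log(3**(33/64)*5**(123/128)*7**(45/64)/5)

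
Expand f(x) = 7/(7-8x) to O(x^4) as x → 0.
1 + 8*x/7 + 64*x**2/49 + 512*x**3/343 + O(x**4)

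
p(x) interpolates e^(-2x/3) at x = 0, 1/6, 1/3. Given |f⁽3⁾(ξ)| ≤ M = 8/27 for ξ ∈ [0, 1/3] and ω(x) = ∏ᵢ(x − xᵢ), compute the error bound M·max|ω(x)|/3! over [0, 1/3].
sqrt(3)/19683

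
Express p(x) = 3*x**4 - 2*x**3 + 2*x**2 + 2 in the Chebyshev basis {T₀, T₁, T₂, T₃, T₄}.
(33/8)T₀ + (-3/2)T₁ + (5/2)T₂ + (-1/2)T₃ + (3/8)T₄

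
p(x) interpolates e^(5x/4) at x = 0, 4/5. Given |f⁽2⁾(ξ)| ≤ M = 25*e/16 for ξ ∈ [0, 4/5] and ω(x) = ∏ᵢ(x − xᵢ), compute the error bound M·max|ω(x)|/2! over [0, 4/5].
e/8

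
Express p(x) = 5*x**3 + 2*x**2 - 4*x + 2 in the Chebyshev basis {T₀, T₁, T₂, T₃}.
(3)T₀ + (-1/4)T₁ + T₂ + (5/4)T₃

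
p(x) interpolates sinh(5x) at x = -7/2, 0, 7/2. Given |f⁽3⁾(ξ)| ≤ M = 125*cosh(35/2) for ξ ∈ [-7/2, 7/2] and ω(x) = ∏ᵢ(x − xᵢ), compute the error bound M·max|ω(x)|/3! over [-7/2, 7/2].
42875*sqrt(3)*cosh(35/2)/216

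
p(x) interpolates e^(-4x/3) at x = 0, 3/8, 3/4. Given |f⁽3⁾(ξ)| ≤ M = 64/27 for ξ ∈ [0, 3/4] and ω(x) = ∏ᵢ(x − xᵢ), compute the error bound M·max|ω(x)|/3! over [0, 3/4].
sqrt(3)/216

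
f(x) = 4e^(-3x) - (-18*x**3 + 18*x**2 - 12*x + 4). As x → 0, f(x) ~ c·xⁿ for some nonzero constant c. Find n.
4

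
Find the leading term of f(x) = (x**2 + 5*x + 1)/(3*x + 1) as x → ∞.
x/3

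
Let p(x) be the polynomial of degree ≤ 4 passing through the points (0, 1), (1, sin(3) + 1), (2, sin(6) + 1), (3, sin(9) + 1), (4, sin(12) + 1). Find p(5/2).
45*sin(6)/64 - 5*sin(3)/32 - 5*sin(12)/128 + 15*sin(9)/32 + 1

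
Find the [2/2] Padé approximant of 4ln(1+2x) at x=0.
8*x*(x + 1)/(2*x**2/3 + 2*x + 1)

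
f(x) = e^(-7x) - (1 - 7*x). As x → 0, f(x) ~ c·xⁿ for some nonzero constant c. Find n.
2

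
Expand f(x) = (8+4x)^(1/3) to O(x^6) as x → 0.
2 + x/3 - x**2/18 + 5*x**3/324 - 5*x**4/972 + 11*x**5/5832 + O(x**6)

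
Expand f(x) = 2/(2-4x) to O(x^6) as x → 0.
1 + 2*x + 4*x**2 + 8*x**3 + 16*x**4 + 32*x**5 + O(x**6)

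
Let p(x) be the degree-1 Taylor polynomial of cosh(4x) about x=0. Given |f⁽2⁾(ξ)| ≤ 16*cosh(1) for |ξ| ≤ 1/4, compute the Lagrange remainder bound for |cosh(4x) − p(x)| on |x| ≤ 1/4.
cosh(1)/2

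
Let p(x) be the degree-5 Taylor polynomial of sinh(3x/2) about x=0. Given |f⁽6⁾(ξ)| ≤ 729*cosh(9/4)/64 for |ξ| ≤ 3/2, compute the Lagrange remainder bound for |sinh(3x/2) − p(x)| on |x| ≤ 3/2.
59049*cosh(9/4)/327680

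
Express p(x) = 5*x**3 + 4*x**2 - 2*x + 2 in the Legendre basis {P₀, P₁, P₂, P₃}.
(10/3)P₀ + P₁ + (8/3)P₂ + (2)P₃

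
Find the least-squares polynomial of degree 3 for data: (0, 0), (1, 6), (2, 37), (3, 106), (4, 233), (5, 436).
-3/14 + (121/84)x + (18/7)x² + (35/12)x³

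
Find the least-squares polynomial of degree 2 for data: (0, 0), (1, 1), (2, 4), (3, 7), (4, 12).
-2/35 + (5/7)x + (4/7)x²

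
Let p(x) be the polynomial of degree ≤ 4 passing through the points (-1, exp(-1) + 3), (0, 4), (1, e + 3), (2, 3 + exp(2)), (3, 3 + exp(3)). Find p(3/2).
(3 + e*(-5*exp(3) + 90*e + 364 + 60*exp(2)))*exp(-1)/128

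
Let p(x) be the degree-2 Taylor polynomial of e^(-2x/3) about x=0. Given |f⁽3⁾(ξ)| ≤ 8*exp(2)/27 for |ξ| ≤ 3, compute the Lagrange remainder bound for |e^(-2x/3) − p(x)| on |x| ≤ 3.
4*exp(2)/3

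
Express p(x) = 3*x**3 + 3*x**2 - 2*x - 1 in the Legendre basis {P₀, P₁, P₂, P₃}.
(-1/5)P₁ + (2)P₂ + (6/5)P₃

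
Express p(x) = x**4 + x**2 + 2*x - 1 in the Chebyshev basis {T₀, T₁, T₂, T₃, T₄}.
(-1/8)T₀ + (2)T₁ + T₂ + (1/8)T₄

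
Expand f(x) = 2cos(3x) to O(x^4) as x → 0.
2 - 9*x**2 + O(x**4)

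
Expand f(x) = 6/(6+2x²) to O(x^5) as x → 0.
1 - x**2/3 + x**4/9 + O(x**5)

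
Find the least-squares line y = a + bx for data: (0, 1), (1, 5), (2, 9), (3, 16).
a = 2/5, b = 49/10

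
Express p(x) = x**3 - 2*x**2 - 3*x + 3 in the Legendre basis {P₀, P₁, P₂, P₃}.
(7/3)P₀ + (-12/5)P₁ + (-4/3)P₂ + (2/5)P₃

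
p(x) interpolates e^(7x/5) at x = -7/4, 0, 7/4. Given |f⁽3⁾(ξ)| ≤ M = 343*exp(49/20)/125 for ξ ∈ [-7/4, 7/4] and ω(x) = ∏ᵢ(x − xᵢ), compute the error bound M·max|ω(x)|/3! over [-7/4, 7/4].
117649*sqrt(3)*exp(49/20)/216000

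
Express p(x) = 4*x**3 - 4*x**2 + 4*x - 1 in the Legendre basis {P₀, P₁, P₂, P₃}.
(-7/3)P₀ + (32/5)P₁ + (-8/3)P₂ + (8/5)P₃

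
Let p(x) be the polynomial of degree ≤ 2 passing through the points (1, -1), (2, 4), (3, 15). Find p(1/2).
-5/4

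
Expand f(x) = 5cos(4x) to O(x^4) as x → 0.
5 - 40*x**2 + O(x**4)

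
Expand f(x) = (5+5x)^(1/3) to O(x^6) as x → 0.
5**(1/3) + 5**(1/3)*x/3 - 5**(1/3)*x**2/9 + 5*5**(1/3)*x**3/81 - 10*5**(1/3)*x**4/243 + 22*5**(1/3)*x**5/729 + O(x**6)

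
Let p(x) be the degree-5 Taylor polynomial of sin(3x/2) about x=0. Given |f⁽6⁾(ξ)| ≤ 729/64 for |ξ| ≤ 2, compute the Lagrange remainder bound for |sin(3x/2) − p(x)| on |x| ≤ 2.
81/80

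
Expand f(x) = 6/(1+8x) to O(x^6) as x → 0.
6 - 48*x + 384*x**2 - 3072*x**3 + 24576*x**4 - 196608*x**5 + O(x**6)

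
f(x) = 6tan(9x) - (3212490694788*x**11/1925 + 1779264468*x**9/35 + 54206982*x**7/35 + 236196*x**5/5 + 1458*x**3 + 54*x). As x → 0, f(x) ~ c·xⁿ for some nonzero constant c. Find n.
13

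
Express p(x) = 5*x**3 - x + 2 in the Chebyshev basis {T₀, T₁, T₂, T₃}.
(2)T₀ + (11/4)T₁ + (5/4)T₃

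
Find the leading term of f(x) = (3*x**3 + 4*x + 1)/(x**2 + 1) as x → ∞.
3*x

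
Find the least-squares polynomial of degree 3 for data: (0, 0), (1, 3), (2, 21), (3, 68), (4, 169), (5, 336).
-1/42 + (649/252)x + (-197/84)x² + (55/18)x³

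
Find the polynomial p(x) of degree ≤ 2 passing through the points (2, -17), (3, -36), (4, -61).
-3*x**2 - 4*x + 3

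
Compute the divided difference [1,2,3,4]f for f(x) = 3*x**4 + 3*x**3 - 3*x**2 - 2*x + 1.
33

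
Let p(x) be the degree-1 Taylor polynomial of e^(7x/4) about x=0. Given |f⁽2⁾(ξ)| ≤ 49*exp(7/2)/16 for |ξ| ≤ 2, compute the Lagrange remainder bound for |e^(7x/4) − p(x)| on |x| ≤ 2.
49*exp(7/2)/8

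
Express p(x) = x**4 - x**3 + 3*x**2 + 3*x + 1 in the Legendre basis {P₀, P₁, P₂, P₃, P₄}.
(11/5)P₀ + (12/5)P₁ + (18/7)P₂ + (-2/5)P₃ + (8/35)P₄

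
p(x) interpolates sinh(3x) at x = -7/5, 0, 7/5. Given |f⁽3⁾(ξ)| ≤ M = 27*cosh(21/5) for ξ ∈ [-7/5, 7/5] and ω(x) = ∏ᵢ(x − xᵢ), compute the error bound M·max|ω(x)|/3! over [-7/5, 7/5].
343*sqrt(3)*cosh(21/5)/125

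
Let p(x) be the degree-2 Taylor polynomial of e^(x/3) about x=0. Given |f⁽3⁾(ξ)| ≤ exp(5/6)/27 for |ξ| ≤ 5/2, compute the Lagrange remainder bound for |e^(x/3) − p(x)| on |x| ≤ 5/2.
125*exp(5/6)/1296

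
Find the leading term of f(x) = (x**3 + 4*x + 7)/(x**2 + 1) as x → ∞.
x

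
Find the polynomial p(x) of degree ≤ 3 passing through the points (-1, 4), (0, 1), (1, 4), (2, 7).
-x**3 + 3*x**2 + x + 1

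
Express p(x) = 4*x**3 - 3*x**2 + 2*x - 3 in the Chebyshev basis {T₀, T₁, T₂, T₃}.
(-9/2)T₀ + (5)T₁ + (-3/2)T₂ + T₃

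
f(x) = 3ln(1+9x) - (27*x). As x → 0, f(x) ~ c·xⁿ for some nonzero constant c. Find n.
2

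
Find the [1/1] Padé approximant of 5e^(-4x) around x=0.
(5 - 10*x)/(2*x + 1)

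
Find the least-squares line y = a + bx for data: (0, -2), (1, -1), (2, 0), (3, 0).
a = -9/5, b = 7/10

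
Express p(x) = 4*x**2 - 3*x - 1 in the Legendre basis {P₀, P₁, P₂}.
(1/3)P₀ + (-3)P₁ + (8/3)P₂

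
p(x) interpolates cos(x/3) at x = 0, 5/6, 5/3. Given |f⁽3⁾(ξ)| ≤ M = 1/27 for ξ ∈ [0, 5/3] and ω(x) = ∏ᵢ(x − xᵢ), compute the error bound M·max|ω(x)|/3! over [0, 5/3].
125*sqrt(3)/157464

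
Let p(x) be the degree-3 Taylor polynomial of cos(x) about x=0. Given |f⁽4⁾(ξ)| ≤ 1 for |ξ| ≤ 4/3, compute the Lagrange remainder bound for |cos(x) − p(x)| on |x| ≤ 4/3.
32/243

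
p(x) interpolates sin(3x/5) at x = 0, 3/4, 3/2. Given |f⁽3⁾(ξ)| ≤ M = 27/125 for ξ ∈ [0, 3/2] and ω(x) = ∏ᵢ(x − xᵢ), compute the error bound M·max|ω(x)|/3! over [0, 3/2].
27*sqrt(3)/8000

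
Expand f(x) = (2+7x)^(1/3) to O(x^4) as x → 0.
2**(1/3) + 7*2**(1/3)*x/6 - 49*2**(1/3)*x**2/36 + 1715*2**(1/3)*x**3/648 + O(x**4)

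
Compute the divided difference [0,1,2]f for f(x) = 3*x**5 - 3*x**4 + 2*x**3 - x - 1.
30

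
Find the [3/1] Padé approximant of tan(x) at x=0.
x**3/3 + x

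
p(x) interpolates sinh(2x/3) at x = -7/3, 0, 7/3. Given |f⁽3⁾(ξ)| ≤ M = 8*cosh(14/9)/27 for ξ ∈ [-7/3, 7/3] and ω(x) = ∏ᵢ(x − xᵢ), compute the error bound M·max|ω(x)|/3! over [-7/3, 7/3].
2744*sqrt(3)*cosh(14/9)/19683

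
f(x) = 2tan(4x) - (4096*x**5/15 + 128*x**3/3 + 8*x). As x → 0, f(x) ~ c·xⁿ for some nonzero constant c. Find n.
7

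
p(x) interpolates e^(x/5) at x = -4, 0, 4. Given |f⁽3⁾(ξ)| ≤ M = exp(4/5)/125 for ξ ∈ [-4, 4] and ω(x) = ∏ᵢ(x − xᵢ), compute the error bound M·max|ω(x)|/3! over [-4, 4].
64*sqrt(3)*exp(4/5)/3375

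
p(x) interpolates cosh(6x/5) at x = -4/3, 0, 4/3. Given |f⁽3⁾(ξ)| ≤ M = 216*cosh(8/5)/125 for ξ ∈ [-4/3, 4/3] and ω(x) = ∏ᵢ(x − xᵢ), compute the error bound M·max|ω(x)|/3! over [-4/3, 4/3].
512*sqrt(3)*cosh(8/5)/3375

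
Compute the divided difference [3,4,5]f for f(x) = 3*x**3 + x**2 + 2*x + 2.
37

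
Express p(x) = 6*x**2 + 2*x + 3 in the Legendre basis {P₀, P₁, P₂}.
(5)P₀ + (2)P₁ + (4)P₂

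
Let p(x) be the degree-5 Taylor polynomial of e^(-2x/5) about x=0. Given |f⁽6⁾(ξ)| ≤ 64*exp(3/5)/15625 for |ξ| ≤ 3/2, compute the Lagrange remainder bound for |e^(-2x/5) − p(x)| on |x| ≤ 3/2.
81*exp(3/5)/1250000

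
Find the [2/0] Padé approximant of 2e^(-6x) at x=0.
36*x**2 - 12*x + 2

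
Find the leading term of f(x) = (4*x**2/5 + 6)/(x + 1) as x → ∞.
4*x/5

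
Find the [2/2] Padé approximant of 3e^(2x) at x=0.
(x**2 + 3*x + 3)/(x**2/3 - x + 1)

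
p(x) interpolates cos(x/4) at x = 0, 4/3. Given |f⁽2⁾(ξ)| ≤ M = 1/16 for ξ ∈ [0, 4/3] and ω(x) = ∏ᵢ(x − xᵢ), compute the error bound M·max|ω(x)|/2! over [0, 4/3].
1/72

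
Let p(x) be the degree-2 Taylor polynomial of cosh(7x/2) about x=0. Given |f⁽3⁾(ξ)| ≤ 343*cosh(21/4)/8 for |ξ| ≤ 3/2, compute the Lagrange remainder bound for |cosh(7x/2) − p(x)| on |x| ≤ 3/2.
3087*cosh(21/4)/128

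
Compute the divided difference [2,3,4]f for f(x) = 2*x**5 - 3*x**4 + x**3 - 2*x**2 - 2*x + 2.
412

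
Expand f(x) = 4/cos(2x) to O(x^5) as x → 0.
4 + 8*x**2 + 40*x**4/3 + O(x**5)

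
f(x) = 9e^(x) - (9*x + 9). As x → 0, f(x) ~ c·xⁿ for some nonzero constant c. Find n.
2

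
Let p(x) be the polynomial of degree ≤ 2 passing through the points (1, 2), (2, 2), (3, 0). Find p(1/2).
5/4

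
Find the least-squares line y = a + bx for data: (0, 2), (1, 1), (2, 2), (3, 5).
a = 1, b = 1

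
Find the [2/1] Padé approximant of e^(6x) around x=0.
(6*x**2 + 4*x + 1)/(1 - 2*x)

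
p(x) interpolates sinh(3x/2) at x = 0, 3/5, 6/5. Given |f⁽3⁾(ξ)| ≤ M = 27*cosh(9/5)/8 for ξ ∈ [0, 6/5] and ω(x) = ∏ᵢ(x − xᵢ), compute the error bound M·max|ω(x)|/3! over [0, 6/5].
27*sqrt(3)*cosh(9/5)/1000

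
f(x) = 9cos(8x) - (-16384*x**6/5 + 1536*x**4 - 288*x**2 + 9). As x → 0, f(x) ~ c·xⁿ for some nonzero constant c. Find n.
8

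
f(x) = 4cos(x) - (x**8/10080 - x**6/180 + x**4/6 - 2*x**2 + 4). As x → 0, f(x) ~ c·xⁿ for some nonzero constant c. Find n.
10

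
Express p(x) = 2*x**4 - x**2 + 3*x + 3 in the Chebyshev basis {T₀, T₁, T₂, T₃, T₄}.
(13/4)T₀ + (3)T₁ + (1/2)T₂ + (1/4)T₄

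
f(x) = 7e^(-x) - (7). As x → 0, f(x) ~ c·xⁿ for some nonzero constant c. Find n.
1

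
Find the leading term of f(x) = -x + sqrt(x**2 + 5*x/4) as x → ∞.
5/8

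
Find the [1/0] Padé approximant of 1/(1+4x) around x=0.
1 - 4*x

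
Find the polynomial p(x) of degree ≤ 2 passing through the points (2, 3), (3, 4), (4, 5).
x + 1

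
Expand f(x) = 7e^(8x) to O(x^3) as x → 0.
7 + 56*x + 224*x**2 + O(x**3)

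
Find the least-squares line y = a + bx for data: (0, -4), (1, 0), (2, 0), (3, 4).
a = -18/5, b = 12/5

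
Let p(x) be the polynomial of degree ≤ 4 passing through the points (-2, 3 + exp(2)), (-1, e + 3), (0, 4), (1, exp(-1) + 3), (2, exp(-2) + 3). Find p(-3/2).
(-5 + 28*e + (35*exp(2) + 314 + 140*e)*exp(2))*exp(-2)/128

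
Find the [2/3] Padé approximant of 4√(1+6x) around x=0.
(63*x**2 + 168*x/5 + 4)/(-27*x**3/20 + 81*x**2/20 + 27*x/5 + 1)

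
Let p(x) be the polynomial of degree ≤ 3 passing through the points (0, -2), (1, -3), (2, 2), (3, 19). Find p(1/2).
-23/8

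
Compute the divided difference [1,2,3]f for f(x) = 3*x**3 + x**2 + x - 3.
19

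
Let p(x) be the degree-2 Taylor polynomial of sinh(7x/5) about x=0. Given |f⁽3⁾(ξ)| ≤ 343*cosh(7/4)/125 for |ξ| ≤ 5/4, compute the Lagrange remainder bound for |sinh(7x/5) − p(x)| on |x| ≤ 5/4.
343*cosh(7/4)/384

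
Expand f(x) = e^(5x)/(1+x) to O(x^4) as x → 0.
1 + 4*x + 17*x**2/2 + 37*x**3/3 + O(x**4)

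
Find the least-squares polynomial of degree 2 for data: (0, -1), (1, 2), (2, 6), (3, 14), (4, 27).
-4/7 + (-2/35)x + (12/7)x²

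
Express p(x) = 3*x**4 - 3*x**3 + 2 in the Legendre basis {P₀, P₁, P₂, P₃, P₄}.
(13/5)P₀ + (-9/5)P₁ + (12/7)P₂ + (-6/5)P₃ + (24/35)P₄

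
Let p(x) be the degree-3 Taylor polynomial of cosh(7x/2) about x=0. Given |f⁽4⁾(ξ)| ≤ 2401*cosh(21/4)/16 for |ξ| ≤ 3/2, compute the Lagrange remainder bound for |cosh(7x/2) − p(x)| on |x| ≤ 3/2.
64827*cosh(21/4)/2048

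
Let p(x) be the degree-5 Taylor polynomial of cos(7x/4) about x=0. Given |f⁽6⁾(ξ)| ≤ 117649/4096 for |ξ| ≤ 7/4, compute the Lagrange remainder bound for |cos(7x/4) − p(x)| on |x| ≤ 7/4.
13841287201/12079595520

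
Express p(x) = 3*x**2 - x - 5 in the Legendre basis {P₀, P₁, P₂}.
(-4)P₀ - P₁ + (2)P₂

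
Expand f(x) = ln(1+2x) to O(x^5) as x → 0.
2*x - 2*x**2 + 8*x**3/3 - 4*x**4 + O(x**5)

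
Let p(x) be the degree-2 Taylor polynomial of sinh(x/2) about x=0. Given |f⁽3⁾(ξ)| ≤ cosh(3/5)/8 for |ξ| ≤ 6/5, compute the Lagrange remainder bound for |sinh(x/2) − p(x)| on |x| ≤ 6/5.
9*cosh(3/5)/250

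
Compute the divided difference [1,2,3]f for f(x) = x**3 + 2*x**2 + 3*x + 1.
8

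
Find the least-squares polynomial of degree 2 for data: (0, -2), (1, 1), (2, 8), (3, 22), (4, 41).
-64/35 + (-31/70)x + (39/14)x²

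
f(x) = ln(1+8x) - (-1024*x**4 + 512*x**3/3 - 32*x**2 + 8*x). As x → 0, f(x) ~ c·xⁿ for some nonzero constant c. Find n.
5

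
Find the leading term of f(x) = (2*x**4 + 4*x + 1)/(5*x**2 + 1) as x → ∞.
2*x**2/5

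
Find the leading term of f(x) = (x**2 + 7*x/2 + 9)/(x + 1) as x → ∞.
x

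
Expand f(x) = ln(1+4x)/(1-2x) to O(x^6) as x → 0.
4*x + 64*x**3/3 - 64*x**4/3 + 2432*x**5/15 + O(x**6)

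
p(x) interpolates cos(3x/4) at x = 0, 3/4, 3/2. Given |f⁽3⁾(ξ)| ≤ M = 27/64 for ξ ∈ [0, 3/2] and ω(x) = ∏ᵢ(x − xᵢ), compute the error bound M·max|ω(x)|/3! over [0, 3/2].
27*sqrt(3)/4096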